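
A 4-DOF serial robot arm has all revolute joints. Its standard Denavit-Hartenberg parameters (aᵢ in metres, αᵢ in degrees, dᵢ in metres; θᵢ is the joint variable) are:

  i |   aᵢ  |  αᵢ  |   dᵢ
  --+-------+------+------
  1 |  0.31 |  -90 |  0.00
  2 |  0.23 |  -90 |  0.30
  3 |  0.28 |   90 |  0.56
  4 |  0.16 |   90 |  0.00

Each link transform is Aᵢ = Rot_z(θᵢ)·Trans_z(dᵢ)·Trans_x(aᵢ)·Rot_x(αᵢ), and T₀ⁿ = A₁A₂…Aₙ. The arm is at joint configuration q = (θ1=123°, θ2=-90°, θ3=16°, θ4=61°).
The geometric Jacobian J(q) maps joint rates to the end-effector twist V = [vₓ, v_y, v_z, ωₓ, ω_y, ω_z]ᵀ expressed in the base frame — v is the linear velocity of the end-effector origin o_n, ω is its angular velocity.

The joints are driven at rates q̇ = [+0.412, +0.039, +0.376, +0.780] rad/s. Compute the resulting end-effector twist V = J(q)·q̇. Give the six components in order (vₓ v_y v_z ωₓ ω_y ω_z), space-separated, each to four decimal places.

o_n = [-0.7190, 0.7373, 0.5737]
J₁: ẑ×o_n = [-0.7373, -0.7190, 0.0000], ω = ẑ
J2: z=[-0.8387, -0.5446, 0.0000] o=[-0.1688, 0.2600, 0.0000] → [-0.3125, 0.4812, -0.6999, -0.8387, -0.5446, 0.0000]
J3: z=[-0.5446, 0.8387, -0.0000] o=[-0.4204, 0.0966, 0.2300] → [0.2883, 0.1872, -0.0986, -0.5446, 0.8387, -0.0000]
J4: z=[-0.8062, -0.5235, 0.2756] o=[-0.6607, 0.6083, 0.4992] → [-0.0746, 0.0440, -0.1345, -0.8062, -0.5235, 0.2756]
V = J·q̇ = [-0.2657, -0.1727, -0.1693, -0.8663, -0.1143, 0.6270]

-0.2657 -0.1727 -0.1693 -0.8663 -0.1143 0.6270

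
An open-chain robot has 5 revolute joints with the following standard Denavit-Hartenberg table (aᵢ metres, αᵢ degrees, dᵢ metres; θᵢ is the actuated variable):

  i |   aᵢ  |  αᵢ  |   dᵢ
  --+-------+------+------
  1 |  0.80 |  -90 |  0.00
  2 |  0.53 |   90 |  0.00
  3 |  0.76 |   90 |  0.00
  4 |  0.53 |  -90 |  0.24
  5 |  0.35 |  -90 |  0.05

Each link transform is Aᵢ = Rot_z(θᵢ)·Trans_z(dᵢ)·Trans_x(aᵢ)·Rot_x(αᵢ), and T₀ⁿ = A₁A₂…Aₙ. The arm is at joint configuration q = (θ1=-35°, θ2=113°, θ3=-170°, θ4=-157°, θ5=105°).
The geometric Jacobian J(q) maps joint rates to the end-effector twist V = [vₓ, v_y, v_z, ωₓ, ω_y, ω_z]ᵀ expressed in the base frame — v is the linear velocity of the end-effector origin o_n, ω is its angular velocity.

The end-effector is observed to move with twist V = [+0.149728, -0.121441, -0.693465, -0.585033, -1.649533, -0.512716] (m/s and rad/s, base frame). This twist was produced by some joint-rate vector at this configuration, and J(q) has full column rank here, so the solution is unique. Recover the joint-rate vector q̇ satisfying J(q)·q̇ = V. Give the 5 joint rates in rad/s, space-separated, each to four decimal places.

0.0720 -0.7940 0.1980 -0.9410 -0.5000

o_n = [0.3415, -0.4366, -0.0785]
J₁: ẑ×o_n = [0.4366, 0.3415, -0.0000], ω = ẑ
J2: z=[0.5736, 0.8192, 0.0000] o=[0.6553, -0.4589, 0.0000] → [-0.0643, 0.0450, 0.2698, 0.5736, 0.8192, 0.0000]
J3: z=[0.7540, -0.5280, -0.3907] o=[0.4857, -0.3401, -0.4879] → [-0.2538, -0.2524, -0.1489, 0.7540, -0.5280, -0.3907]
J4: z=[0.6204, 0.7678, 0.1598] o=[0.6495, -0.6159, 0.2011] → [-0.2433, 0.1242, 0.3478, 0.6204, 0.7678, 0.1598]
J5: z=[-0.6098, 0.3442, 0.7139] o=[0.5371, -0.1452, -0.1219] → [0.2229, -0.1131, 0.2450, -0.6098, 0.3442, 0.7139]
q̇ = J⁺·V = [0.0720, -0.7940, 0.1980, -0.9410, -0.5000]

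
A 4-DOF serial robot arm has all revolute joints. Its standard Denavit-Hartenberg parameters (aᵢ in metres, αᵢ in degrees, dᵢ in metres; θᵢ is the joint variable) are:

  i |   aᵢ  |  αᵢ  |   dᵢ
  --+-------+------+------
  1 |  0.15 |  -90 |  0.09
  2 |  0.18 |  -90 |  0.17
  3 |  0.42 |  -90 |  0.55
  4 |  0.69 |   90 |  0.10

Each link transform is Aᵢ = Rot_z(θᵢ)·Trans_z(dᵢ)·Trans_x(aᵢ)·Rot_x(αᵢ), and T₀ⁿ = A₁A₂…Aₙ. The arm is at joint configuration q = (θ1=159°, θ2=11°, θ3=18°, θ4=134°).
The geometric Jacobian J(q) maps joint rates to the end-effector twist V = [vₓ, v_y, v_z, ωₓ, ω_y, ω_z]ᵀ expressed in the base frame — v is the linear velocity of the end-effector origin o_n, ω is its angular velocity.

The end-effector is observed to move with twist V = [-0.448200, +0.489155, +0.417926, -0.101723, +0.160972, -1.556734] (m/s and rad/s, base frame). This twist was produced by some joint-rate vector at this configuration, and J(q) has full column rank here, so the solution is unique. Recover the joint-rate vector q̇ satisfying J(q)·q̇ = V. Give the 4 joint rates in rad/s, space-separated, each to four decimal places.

-0.9250 -0.9460 0.5910 -0.8750

o_n = [-0.2488, -0.0043, 0.0196]
J₁: ẑ×o_n = [0.0043, -0.2488, 0.0000], ω = ẑ
J2: z=[-0.3584, -0.9336, 0.0000] o=[-0.1400, 0.0538, 0.0900] → [0.0657, -0.0252, -0.0807, -0.3584, -0.9336, 0.0000]
J3: z=[0.1781, -0.0684, -0.9816] o=[-0.3659, -0.0416, 0.0557] → [0.0391, -0.1085, 0.0146, 0.1781, -0.0684, -0.9816]
J4: z=[0.6240, 0.7792, 0.0590] o=[-0.5875, 0.1824, -0.5605] → [0.4630, -0.3420, -0.3804, 0.6240, 0.7792, 0.0590]
q̇ = J⁺·V = [-0.9250, -0.9460, 0.5910, -0.8750]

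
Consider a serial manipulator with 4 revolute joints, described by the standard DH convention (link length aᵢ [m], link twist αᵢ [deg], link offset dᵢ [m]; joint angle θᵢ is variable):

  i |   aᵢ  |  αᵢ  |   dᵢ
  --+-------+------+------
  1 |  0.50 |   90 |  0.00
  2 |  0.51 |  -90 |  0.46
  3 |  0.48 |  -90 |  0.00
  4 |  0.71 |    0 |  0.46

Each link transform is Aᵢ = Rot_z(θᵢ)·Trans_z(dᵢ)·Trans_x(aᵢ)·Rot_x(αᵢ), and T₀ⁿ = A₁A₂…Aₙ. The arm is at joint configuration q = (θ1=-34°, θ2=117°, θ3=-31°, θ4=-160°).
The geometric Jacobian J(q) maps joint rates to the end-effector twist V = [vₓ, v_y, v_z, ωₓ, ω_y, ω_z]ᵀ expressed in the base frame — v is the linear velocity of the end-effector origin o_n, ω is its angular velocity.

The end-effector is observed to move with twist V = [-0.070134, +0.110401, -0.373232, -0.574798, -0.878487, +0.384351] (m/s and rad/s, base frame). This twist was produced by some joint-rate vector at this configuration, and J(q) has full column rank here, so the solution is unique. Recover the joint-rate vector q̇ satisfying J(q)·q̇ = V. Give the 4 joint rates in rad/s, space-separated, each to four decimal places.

o_n = [0.0316, 0.0157, 0.4123]
J₁: ẑ×o_n = [-0.0157, 0.0316, 0.0000], ω = ẑ
J2: z=[-0.5592, -0.8290, 0.0000] o=[0.4145, -0.2796, 0.0000] → [-0.3418, 0.2306, -0.4826, -0.5592, -0.8290, 0.0000]
J3: z=[-0.7387, 0.4982, -0.4540] o=[-0.0347, -0.5315, 0.4544] → [0.2275, -0.0612, -0.4372, -0.7387, 0.4982, -0.4540]
J4: z=[0.2855, 0.8414, 0.4589] o=[-0.3278, -0.6320, 0.8210] → [-0.6411, 0.2816, -0.1174, 0.2855, 0.8414, 0.4589]
q̇ = J⁺·V = [0.5520, 0.7900, 0.0630, -0.3030]

0.5520 0.7900 0.0630 -0.3030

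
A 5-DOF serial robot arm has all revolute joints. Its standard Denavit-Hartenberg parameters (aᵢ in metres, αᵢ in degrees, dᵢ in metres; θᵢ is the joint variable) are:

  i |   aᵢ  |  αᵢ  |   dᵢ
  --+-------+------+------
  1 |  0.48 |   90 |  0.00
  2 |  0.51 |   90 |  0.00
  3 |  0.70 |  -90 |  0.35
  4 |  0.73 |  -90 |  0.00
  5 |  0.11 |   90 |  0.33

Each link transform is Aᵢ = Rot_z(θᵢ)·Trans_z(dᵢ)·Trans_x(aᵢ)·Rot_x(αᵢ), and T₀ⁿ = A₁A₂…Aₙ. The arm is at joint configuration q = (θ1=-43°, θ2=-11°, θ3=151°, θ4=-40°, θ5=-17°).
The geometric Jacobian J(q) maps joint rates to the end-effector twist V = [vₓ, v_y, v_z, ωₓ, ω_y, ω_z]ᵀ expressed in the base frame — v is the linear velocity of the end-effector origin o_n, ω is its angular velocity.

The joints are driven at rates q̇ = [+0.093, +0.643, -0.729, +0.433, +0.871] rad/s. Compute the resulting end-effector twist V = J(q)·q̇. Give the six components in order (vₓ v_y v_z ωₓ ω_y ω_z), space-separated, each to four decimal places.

-0.1822 -1.4660 -0.3631 -0.6728 -0.1051 1.5971

o_n = [-0.8509, -0.1968, -0.4578]
J₁: ẑ×o_n = [0.1968, -0.8509, 0.0000], ω = ẑ
J2: z=[-0.6820, -0.7314, 0.0000] o=[0.3510, -0.3274, 0.0000] → [0.3348, -0.3122, -0.9681, -0.6820, -0.7314, 0.0000]
J3: z=[-0.1395, 0.1301, -0.9816] o=[0.7172, -0.6688, -0.0973] → [0.4164, 1.4890, 0.1382, -0.1395, 0.1301, -0.9816]
J4: z=[0.2484, 0.9642, 0.0925] o=[-0.0026, -0.4616, -0.3241] → [-0.1534, -0.0453, 0.8837, 0.2484, 0.9642, 0.0925]
J5: z=[-0.5092, 0.0488, 0.8592] o=[-0.6041, -0.2713, -0.6914] → [-0.0526, -0.0930, -0.0259, -0.5092, 0.0488, 0.8592]
V = J·q̇ = [-0.1822, -1.4660, -0.3631, -0.6728, -0.1051, 1.5971]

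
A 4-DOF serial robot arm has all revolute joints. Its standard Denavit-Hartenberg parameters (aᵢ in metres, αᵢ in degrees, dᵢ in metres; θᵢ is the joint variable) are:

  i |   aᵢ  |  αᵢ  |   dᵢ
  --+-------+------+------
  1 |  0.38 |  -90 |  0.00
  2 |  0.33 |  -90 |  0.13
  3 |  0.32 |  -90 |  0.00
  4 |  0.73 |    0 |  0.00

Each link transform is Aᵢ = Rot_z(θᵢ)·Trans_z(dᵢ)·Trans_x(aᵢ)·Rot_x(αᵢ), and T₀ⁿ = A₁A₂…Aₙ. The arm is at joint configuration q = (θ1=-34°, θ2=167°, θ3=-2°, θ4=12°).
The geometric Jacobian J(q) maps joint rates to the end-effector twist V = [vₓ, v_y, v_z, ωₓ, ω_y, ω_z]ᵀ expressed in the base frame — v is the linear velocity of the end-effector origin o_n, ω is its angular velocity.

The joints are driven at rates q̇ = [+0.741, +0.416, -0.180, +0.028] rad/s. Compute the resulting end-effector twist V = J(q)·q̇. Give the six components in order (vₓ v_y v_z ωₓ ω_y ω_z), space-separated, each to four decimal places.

o_n = [-0.6651, 0.6490, -0.4546]
J₁: ẑ×o_n = [-0.6490, -0.6651, 0.0000], ω = ẑ
J2: z=[0.5592, 0.8290, 0.0000] o=[0.3150, -0.2125, 0.0000] → [-0.3769, 0.2542, 1.2943, 0.5592, 0.8290, 0.0000]
J3: z=[-0.1865, 0.1258, 0.9744] o=[0.1212, 0.0751, -0.0742] → [-0.6070, -0.8371, -0.0081, -0.1865, 0.1258, 0.9744]
J4: z=[-0.5870, -0.8095, -0.0079] o=[-0.1309, 0.2586, -0.1462] → [0.2527, -0.1769, -0.6616, -0.5870, -0.8095, -0.0079]
V = J·q̇ = [-0.5213, -0.2414, 0.5214, 0.2498, 0.2996, 0.5654]

-0.5213 -0.2414 0.5214 0.2498 0.2996 0.5654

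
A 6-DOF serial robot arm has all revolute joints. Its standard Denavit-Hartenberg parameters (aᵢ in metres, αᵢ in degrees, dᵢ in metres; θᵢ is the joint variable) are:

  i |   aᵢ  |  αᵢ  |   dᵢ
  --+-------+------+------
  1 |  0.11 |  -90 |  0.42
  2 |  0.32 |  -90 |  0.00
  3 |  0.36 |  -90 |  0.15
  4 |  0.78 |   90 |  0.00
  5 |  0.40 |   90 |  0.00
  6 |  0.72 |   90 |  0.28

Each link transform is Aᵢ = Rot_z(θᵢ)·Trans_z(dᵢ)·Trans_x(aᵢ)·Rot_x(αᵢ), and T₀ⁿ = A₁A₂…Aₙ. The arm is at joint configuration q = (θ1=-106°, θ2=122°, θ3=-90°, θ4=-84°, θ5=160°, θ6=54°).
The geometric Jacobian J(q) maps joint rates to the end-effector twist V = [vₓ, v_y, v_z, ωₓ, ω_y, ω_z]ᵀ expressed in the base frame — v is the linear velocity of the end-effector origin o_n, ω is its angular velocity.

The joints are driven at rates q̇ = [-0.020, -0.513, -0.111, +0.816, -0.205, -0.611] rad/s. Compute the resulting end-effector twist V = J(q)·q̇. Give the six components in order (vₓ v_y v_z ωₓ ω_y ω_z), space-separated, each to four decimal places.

0.4349 -0.0768 -0.4976 -0.3624 -0.0630 -0.4054

o_n = [-0.0315, 0.6470, -0.1477]
J₁: ẑ×o_n = [-0.6470, -0.0315, 0.0000], ω = ẑ
J2: z=[0.9613, -0.2756, 0.0000] o=[-0.0303, -0.1057, 0.4200] → [0.1565, 0.5457, 0.7232, 0.9613, -0.2756, 0.0000]
J3: z=[0.2338, 0.8152, 0.5299] o=[0.0164, 0.0573, 0.1486] → [-0.5540, 0.0439, 0.1769, 0.2338, 0.8152, 0.5299]
J4: z=[0.1461, 0.5094, -0.8480] o=[0.3975, 0.0803, 0.2281] → [0.2892, 0.4187, 0.3013, 0.1461, 0.5094, -0.8480]
J5: z=[-0.9316, 0.3593, 0.0554] o=[0.6572, 0.6902, 0.6392] → [-0.2804, -0.7711, 0.2878, -0.9316, 0.3593, 0.0554]
J6: z=[0.2511, 0.7461, -0.6167] o=[0.5521, 0.4660, 0.3251] → [-0.2411, 0.4786, 0.4809, 0.2511, 0.7461, -0.6167]
V = J·q̇ = [0.4349, -0.0768, -0.4976, -0.3624, -0.0630, -0.4054]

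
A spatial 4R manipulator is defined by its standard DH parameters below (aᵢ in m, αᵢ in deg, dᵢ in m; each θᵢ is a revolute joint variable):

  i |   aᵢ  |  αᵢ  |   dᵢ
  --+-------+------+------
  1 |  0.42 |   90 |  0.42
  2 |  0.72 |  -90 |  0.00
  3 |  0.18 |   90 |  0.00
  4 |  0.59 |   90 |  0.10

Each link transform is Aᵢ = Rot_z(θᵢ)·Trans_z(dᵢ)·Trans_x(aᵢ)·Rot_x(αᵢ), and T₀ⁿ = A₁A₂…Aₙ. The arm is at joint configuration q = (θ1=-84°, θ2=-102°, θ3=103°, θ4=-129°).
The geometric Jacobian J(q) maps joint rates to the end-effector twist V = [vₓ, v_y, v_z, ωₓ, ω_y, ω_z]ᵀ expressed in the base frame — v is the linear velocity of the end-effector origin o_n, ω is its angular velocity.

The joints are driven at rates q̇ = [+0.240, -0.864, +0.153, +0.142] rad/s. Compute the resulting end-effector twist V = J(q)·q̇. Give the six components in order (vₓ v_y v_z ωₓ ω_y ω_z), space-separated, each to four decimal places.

o_n = [-0.1847, 0.1891, -0.3263]
J₁: ẑ×o_n = [-0.1891, -0.1847, 0.0000], ω = ẑ
J2: z=[-0.9945, -0.1045, 0.0000] o=[0.0439, -0.4177, 0.4200] → [0.0780, -0.7422, -0.6274, -0.9945, -0.1045, 0.0000]
J3: z=[0.1022, -0.9728, -0.2079] o=[0.0283, -0.2688, -0.2843] → [0.1361, 0.0486, -0.1603, 0.1022, -0.9728, -0.2079]
J4: z=[0.2025, 0.2250, -0.9531] o=[0.2036, -0.2589, -0.2447] → [0.4086, 0.3866, 0.1781, 0.2025, 0.2250, -0.9531]
V = J·q̇ = [-0.0339, 0.6593, 0.5428, 0.9037, -0.0266, 0.0729]

-0.0339 0.6593 0.5428 0.9037 -0.0266 0.0729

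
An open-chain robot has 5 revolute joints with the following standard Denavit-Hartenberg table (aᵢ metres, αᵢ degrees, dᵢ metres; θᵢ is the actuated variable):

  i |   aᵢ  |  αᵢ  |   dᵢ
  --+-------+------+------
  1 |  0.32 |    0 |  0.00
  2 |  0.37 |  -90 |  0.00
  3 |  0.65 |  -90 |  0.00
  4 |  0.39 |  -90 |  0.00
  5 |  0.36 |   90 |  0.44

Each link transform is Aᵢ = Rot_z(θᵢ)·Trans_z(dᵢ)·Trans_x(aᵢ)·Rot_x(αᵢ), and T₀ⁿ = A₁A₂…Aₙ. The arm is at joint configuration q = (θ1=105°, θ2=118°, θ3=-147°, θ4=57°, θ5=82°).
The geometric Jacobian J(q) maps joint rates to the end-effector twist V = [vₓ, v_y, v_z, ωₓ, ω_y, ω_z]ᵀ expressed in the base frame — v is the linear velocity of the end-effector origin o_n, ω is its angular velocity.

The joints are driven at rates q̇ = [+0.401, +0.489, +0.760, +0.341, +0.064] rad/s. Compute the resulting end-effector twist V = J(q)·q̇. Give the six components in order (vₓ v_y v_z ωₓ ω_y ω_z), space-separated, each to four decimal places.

o_n = [-0.3072, 0.9322, -0.0154]
J₁: ẑ×o_n = [-0.9322, -0.3072, 0.0000], ω = ẑ
J2: z=[0.0000, 0.0000, 1.0000] o=[-0.0828, 0.3091, 0.0000] → [-0.6231, -0.2244, 0.0000, 0.0000, 0.0000, 1.0000]
J3: z=[0.6820, -0.7314, 0.0000] o=[-0.3534, 0.0568, 0.0000] → [0.0113, 0.0105, 0.6308, 0.6820, -0.7314, 0.0000]
J4: z=[-0.3983, -0.3714, 0.8387] o=[0.0453, 0.4285, 0.3540] → [-0.2852, -0.4428, -0.3315, -0.3983, -0.3714, 0.8387]
J5: z=[-0.8859, -0.0814, -0.4568] o=[-0.0475, 0.7892, 0.4697] → [0.1048, -0.3111, -0.1478, -0.8859, -0.0814, -0.4568]
V = J·q̇ = [-0.7605, -0.3958, 0.3569, 0.3258, -0.6877, 1.1468]

-0.7605 -0.3958 0.3569 0.3258 -0.6877 1.1468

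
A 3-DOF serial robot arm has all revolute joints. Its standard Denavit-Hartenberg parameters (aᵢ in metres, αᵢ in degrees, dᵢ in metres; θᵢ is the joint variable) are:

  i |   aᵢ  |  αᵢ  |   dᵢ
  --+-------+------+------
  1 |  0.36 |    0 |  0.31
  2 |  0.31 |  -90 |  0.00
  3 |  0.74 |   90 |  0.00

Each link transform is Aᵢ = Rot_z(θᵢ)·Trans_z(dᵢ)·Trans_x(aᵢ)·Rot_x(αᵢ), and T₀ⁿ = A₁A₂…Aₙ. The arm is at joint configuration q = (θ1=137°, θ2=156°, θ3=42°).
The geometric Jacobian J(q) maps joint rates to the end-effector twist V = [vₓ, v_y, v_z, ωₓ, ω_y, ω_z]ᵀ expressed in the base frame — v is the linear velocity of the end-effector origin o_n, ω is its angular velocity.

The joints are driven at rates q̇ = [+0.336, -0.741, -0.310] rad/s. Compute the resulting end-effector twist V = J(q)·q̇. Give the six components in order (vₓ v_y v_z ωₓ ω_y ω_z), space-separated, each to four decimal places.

o_n = [0.0727, -0.5460, -0.1852]
J₁: ẑ×o_n = [0.5460, 0.0727, -0.0000], ω = ẑ
J2: z=[0.0000, 0.0000, 1.0000] o=[-0.2633, 0.2455, 0.3100] → [0.7916, 0.3360, -0.0000, 0.0000, 0.0000, 1.0000]
J3: z=[0.9205, 0.3907, 0.0000] o=[-0.1422, -0.0398, 0.3100] → [-0.1935, 0.4558, -0.5499, 0.9205, 0.3907, 0.0000]
V = J·q̇ = [-0.3431, -0.3658, 0.1705, -0.2854, -0.1211, -0.4050]

-0.3431 -0.3658 0.1705 -0.2854 -0.1211 -0.4050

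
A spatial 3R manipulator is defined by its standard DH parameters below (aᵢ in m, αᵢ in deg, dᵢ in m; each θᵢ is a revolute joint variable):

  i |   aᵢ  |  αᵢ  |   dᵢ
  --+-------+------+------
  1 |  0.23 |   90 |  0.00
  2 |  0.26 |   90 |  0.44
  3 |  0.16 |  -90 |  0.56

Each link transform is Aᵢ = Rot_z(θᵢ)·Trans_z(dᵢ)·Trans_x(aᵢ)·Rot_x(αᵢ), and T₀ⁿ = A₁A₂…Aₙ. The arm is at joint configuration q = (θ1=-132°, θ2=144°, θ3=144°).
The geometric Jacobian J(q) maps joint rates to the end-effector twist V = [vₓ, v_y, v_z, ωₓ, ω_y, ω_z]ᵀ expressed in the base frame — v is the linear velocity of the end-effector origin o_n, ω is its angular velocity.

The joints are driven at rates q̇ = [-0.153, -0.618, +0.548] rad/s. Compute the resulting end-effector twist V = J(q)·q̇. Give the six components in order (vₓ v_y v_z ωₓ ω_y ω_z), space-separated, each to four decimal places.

o_n = [-0.7003, 0.0203, 0.5298]
J₁: ẑ×o_n = [-0.0203, -0.7003, 0.0000], ω = ẑ
J2: z=[-0.7431, 0.6691, 0.0000] o=[-0.1539, -0.1709, 0.0000] → [0.3545, 0.3937, 0.2235, -0.7431, 0.6691, 0.0000]
J3: z=[-0.3933, -0.4368, 0.8090] o=[-0.3401, 0.2798, 0.1528] → [0.0453, -0.1432, -0.0553, -0.3933, -0.4368, 0.8090]
V = J·q̇ = [-0.1912, -0.2146, -0.1684, 0.2437, -0.6529, 0.2903]

-0.1912 -0.2146 -0.1684 0.2437 -0.6529 0.2903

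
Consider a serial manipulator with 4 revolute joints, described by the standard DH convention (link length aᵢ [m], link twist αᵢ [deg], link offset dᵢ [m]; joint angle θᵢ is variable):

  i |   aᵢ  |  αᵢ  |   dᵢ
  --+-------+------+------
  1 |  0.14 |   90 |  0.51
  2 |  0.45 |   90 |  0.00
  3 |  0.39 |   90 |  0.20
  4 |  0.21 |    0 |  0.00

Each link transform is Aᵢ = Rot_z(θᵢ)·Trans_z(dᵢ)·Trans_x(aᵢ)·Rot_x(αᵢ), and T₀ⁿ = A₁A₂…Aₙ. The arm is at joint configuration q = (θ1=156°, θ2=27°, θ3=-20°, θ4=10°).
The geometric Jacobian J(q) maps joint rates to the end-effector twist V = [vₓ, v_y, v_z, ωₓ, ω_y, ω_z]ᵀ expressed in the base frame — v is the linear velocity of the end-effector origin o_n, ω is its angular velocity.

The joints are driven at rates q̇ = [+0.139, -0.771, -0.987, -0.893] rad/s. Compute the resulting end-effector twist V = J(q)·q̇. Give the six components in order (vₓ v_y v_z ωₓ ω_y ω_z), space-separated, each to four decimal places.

o_n = [-1.1318, 0.2805, 0.7582]
J₁: ẑ×o_n = [-0.2805, -1.1318, 0.0000], ω = ẑ
J2: z=[0.4067, 0.9135, 0.0000] o=[-0.1279, 0.0569, 0.5100] → [0.2267, -0.1010, 1.0080, 0.4067, 0.9135, 0.0000]
J3: z=[-0.4147, 0.1847, -0.8910] o=[-0.4942, 0.2200, 0.7143] → [0.0620, 0.5863, 0.0927, -0.4147, 0.1847, -0.8910]
J4: z=[-0.1038, -0.9824, -0.1553] o=[-0.9297, 0.2679, 0.7025] → [-0.0528, 0.0372, -0.1998, -0.1038, -0.9824, -0.1553]
V = J·q̇ = [-0.2278, -0.6914, -0.6902, 0.1885, -0.0093, 1.1571]

-0.2278 -0.6914 -0.6902 0.1885 -0.0093 1.1571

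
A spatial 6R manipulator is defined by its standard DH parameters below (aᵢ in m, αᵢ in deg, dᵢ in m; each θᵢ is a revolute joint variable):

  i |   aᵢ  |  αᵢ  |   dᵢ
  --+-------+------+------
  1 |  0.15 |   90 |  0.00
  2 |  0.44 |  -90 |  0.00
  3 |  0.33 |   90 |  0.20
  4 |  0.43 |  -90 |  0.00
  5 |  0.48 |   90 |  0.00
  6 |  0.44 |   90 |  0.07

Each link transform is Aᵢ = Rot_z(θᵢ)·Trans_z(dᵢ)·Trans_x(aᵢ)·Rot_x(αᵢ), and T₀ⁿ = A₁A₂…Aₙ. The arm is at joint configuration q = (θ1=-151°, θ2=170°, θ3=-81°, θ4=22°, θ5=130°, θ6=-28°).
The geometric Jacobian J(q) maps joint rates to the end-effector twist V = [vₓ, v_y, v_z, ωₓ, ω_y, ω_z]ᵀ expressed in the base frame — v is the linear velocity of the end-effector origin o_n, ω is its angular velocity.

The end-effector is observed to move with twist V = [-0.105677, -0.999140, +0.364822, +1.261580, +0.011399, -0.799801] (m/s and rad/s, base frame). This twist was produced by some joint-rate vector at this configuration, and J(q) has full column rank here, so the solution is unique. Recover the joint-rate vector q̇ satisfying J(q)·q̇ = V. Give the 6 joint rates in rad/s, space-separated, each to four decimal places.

o_n = [0.7866, 0.6909, 0.2266]
J₁: ẑ×o_n = [-0.6909, 0.7866, 0.0000], ω = ẑ
J2: z=[-0.4848, 0.8746, 0.0000] o=[-0.1312, -0.0727, 0.0000] → [0.1982, 0.1099, -1.1729, -0.4848, 0.8746, 0.0000]
J3: z=[0.1519, 0.0842, -0.9848] o=[0.2478, 0.1374, 0.0764] → [0.5578, -0.5534, 0.0387, 0.1519, 0.0842, -0.9848]
J4: z=[-0.9266, -0.3347, -0.1715] o=[0.1646, 0.4639, -0.1116] → [-0.0743, 0.2067, -0.0021, -0.9266, -0.3347, -0.1715]
J5: z=[0.2697, -0.2735, -0.9233] o=[0.0519, 0.8517, -0.2594] → [-0.2814, -0.8094, 0.1576, 0.2697, -0.2735, -0.9233]
J6: z=[0.3948, 0.9059, -0.1531] o=[0.4735, 0.6965, -0.0903] → [0.2862, -0.1730, -0.2859, 0.3948, 0.9059, -0.1531]
q̇ = J⁺·V = [0.0490, -0.2190, 0.1950, -0.9100, 0.8590, 0.1290]

0.0490 -0.2190 0.1950 -0.9100 0.8590 0.1290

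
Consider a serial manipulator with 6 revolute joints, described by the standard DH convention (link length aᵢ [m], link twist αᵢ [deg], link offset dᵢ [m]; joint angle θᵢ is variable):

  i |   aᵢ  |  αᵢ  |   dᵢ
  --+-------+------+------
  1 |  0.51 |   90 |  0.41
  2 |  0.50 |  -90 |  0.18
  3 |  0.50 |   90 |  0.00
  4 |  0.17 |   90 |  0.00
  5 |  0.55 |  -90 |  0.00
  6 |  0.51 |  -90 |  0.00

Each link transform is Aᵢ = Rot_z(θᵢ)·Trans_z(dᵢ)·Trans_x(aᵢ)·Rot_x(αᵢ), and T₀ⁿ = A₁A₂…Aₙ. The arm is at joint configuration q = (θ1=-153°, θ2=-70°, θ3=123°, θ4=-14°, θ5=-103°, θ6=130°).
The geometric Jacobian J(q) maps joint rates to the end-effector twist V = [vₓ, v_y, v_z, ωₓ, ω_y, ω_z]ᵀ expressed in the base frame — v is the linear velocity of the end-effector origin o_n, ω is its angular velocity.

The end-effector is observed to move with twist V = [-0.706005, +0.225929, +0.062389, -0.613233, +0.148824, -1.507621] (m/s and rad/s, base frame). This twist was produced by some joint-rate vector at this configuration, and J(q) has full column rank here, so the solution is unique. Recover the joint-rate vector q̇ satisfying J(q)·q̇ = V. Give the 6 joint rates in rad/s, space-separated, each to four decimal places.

o_n = [-0.5911, -0.6360, 0.5944]
J₁: ẑ×o_n = [0.6360, -0.5911, 0.0000], ω = ẑ
J2: z=[-0.4540, 0.8910, 0.0000] o=[-0.4544, -0.2315, 0.4100] → [0.1643, 0.0837, 0.3054, -0.4540, 0.8910, 0.0000]
J3: z=[-0.8373, -0.4266, 0.3420] o=[-0.6885, -0.1488, -0.0598] → [-0.1124, 0.5811, 0.4495, -0.8373, -0.4266, 0.3420]
J4: z=[-0.0083, -0.6155, -0.7881] o=[-0.4151, -0.4801, 0.1961] → [-0.3680, 0.1420, -0.1070, -0.0083, -0.6155, -0.7881]
J5: z=[0.6801, 0.5743, -0.4557] o=[-0.2905, -0.5719, 0.2664] → [0.1591, -0.0861, 0.1290, 0.6801, 0.5743, -0.4557]
J6: z=[0.7161, -0.3875, 0.5805] o=[-0.3768, -0.1753, 0.6375] → [0.2842, -0.0935, -0.4130, 0.7161, -0.3875, 0.5805]
q̇ = J⁺·V = [-0.3950, 0.5930, -0.5030, 0.9680, -0.4330, -0.6460]

-0.3950 0.5930 -0.5030 0.9680 -0.4330 -0.6460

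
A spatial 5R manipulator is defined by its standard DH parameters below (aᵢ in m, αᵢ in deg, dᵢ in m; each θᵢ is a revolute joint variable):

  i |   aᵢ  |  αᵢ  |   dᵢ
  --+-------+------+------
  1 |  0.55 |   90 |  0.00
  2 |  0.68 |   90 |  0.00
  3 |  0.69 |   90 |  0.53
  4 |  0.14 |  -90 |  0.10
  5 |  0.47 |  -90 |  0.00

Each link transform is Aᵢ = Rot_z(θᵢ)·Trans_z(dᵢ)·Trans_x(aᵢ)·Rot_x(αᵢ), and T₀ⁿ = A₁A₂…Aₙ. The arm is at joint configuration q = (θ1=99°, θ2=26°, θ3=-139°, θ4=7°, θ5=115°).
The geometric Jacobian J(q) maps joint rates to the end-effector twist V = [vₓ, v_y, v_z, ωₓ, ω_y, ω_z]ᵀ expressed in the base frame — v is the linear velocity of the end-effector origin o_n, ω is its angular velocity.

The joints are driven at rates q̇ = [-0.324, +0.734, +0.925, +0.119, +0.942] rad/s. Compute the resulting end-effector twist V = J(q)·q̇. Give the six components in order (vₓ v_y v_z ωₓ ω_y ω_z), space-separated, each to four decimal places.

o_n = [-0.8329, 1.0365, -0.2871]
J₁: ẑ×o_n = [-1.0365, -0.8329, 0.0000], ω = ẑ
J2: z=[0.9877, 0.1564, 0.0000] o=[-0.0860, 0.5432, 0.0000] → [-0.0449, 0.2836, 0.6040, 0.9877, 0.1564, 0.0000]
J3: z=[-0.0686, 0.4330, -0.8988] o=[-0.1816, 1.1469, 0.2981] → [-0.3526, 0.5452, 0.2895, -0.0686, 0.4330, -0.8988]
J4: z=[0.8377, -0.4643, -0.2876] o=[-0.5919, 0.8433, -0.4066] → [0.0001, -0.0307, 0.0499, 0.8377, -0.4643, -0.2876]
J5: z=[-0.0020, 0.5239, -0.8518] o=[-0.5846, 0.6969, -0.4966] → [0.3990, 0.2119, 0.1294, -0.0020, 0.5239, -0.8518]
V = J·q̇ = [0.3526, 1.1783, 0.8390, 0.7593, 0.9536, -1.9920]

0.3526 1.1783 0.8390 0.7593 0.9536 -1.9920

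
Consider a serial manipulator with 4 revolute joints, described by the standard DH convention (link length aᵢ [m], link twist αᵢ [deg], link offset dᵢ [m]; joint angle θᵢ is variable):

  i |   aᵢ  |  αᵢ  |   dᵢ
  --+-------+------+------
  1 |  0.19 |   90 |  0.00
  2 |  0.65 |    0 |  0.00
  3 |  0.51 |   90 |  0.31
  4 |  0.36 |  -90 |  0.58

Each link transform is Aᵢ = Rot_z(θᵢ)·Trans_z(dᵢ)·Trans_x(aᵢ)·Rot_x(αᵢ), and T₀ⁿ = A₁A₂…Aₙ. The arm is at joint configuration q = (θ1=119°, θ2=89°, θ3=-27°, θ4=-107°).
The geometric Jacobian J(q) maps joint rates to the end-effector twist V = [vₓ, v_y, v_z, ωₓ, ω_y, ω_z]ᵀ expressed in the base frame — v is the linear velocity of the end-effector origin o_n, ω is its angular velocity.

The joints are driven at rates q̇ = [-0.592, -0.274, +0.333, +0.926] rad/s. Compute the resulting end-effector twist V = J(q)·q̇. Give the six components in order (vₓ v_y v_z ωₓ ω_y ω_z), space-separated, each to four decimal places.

o_n = [-0.4680, 0.7736, 0.7350]
J₁: ẑ×o_n = [-0.7736, -0.4680, 0.0000], ω = ẑ
J2: z=[0.8746, 0.4848, 0.0000] o=[-0.0921, 0.1662, 0.0000] → [0.3563, -0.6428, 0.7135, 0.8746, 0.4848, 0.0000]
J3: z=[0.8746, 0.4848, 0.0000] o=[-0.0976, 0.1761, 0.6499] → [0.0412, -0.0744, 0.7021, 0.8746, 0.4848, 0.0000]
J4: z=[-0.4281, 0.7722, -0.4695] o=[0.0574, 0.5358, 1.1002] → [-0.1704, 0.0903, 0.3040, -0.4281, 0.7722, -0.4695]
V = J·q̇ = [0.2163, 0.5121, 0.3198, -0.3448, 0.7437, -1.0267]

0.2163 0.5121 0.3198 -0.3448 0.7437 -1.0267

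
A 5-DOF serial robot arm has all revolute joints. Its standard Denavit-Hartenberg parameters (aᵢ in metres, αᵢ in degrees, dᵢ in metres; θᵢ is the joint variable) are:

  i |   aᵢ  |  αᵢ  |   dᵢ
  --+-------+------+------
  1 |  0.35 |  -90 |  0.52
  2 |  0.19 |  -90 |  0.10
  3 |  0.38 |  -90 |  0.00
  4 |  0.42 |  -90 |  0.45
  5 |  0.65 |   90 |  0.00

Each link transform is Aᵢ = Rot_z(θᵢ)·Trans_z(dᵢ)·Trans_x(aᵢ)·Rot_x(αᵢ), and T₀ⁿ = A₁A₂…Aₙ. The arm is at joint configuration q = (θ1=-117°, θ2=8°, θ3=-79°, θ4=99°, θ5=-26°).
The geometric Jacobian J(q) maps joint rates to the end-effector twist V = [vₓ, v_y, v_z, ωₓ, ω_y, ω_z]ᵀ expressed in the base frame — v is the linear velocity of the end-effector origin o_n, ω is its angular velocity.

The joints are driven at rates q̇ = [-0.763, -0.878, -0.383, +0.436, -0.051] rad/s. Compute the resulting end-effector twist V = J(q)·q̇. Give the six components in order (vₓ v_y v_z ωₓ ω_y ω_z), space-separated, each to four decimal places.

o_n = [-0.4913, -1.3576, 1.3694]
J₁: ẑ×o_n = [1.3576, -0.4913, 0.0000], ω = ẑ
J2: z=[0.8910, -0.4540, 0.0000] o=[-0.1589, -0.3119, 0.5200] → [-0.3856, -0.7569, -1.0827, 0.8910, -0.4540, 0.0000]
J3: z=[0.0632, 0.1240, -0.9903] o=[-0.1552, -0.5249, 0.4936] → [-0.7160, 0.2775, -0.0109, 0.0632, 0.1240, -0.9903]
J4: z=[-0.6113, -0.7795, -0.1366] o=[0.1445, -0.7582, 0.4835] → [-0.7725, 0.6285, -0.1292, -0.6113, -0.7795, -0.1366]
J5: z=[-0.7693, 0.6258, -0.1287] o=[-0.2086, -1.1201, 0.8345] → [0.3042, 0.4479, 0.3597, -0.7693, 0.6258, -0.1287]
V = J·q̇ = [-0.7754, 1.1843, 0.8801, -1.0338, -0.0207, -0.4367]

-0.7754 1.1843 0.8801 -1.0338 -0.0207 -0.4367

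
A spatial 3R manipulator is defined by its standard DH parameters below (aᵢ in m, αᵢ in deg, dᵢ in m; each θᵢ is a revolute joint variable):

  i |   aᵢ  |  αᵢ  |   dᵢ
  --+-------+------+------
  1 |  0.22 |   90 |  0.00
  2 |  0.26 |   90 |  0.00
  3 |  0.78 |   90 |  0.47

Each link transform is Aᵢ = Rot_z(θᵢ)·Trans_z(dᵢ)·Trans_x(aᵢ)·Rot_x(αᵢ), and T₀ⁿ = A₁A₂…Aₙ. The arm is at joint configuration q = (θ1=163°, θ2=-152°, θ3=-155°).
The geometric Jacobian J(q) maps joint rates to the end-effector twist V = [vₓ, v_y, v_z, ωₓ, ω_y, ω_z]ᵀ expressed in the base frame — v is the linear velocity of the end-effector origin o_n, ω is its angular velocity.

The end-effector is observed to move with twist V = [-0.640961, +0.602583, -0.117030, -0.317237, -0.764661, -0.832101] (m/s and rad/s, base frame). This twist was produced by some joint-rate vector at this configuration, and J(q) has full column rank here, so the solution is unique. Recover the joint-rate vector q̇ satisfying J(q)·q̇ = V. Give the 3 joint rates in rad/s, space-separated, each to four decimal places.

-0.6820 -0.8240 -0.1700

o_n = [-0.4731, -0.2001, 0.6248]
J₁: ẑ×o_n = [0.2001, -0.4731, 0.0000], ω = ẑ
J2: z=[0.2924, 0.9563, 0.0000] o=[-0.2104, 0.0643, 0.0000] → [0.5975, -0.1827, 0.1740, 0.2924, 0.9563, 0.0000]
J3: z=[0.4490, -0.1373, 0.8829] o=[0.0091, -0.0028, -0.1221] → [0.0717, -0.7611, -0.1548, 0.4490, -0.1373, 0.8829]
q̇ = J⁺·V = [-0.6820, -0.8240, -0.1700]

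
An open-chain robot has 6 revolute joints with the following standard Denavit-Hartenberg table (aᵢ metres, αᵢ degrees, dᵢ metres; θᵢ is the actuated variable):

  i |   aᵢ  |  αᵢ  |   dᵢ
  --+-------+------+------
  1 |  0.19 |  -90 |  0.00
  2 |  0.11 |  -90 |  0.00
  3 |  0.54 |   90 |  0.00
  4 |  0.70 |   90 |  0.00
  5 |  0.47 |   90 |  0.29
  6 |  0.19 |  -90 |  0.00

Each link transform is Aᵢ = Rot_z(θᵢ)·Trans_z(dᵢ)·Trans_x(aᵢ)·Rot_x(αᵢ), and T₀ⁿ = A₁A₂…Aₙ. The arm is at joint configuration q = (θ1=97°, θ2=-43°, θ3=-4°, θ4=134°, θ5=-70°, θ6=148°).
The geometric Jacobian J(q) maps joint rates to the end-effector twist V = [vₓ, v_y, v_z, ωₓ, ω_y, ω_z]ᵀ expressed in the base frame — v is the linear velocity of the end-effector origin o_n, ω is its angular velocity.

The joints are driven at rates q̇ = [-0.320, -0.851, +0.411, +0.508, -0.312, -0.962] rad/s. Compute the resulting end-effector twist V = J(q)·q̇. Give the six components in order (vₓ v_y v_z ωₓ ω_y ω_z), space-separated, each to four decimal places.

o_n = [0.1406, 1.0815, -0.3557]
J₁: ẑ×o_n = [-1.0815, 0.1406, 0.0000], ω = ẑ
J2: z=[-0.9925, -0.1219, 0.0000] o=[-0.0232, 0.1886, 0.0000] → [0.0433, -0.3530, -0.8663, -0.9925, -0.1219, 0.0000]
J3: z=[-0.0831, 0.6769, -0.7314] o=[-0.0330, 0.2684, 0.0750] → [0.3031, -0.1627, -0.1850, -0.0831, 0.6769, -0.7314]
J4: z=[-0.9839, -0.1722, -0.0476] o=[-0.1184, 0.6549, 0.4424] → [0.1577, -0.7975, -0.3752, -0.9839, -0.1722, -0.0476]
J5: z=[-0.1715, 0.9850, -0.0186] o=[-0.0833, 0.6477, -0.2567] → [-0.0894, -0.0211, -0.2949, -0.1715, 0.9850, -0.0186]
J6: z=[0.2895, 0.0685, 0.9547] o=[0.3096, 1.0078, -0.4016] → [-0.0672, -0.1747, 0.0329, 0.2895, 0.0685, 0.9547]
V = J·q̇ = [0.6064, -0.0420, 0.5309, 0.0857, -0.0788, -1.5574]

0.6064 -0.0420 0.5309 0.0857 -0.0788 -1.5574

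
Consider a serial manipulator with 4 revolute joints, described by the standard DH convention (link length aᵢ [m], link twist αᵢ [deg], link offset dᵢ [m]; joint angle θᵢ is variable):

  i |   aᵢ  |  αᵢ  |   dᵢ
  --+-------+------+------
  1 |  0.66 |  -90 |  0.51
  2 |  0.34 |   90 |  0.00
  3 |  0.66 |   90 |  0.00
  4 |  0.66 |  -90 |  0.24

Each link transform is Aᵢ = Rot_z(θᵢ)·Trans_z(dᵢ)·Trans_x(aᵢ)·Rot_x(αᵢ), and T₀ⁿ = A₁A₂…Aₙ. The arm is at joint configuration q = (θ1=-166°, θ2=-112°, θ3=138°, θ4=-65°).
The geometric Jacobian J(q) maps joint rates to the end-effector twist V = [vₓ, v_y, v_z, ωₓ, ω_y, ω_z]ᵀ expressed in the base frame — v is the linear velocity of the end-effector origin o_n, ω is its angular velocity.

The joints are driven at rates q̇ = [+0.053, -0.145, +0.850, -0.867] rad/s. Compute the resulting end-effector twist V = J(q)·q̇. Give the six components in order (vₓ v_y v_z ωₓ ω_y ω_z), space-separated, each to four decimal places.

o_n = [-1.0551, -1.0944, 0.5513]
J₁: ẑ×o_n = [1.0944, -1.0551, 0.0000], ω = ẑ
J2: z=[0.2419, -0.9703, 0.0000] o=[-0.6404, -0.1597, 0.5100] → [-0.0400, -0.0100, -0.6285, 0.2419, -0.9703, 0.0000]
J3: z=[0.8996, 0.2243, -0.3746] o=[-0.5168, -0.1289, 0.8252] → [-0.4231, 0.4481, -0.7479, 0.8996, 0.2243, -0.3746]
J4: z=[0.4230, -0.6604, 0.6204] o=[-0.5883, -0.6018, 0.3705] → [0.1862, -0.3661, -0.5166, 0.4230, -0.6604, 0.6204]
V = J·q̇ = [-0.4573, 0.6438, -0.0966, 0.3629, 0.9039, -0.8033]

-0.4573 0.6438 -0.0966 0.3629 0.9039 -0.8033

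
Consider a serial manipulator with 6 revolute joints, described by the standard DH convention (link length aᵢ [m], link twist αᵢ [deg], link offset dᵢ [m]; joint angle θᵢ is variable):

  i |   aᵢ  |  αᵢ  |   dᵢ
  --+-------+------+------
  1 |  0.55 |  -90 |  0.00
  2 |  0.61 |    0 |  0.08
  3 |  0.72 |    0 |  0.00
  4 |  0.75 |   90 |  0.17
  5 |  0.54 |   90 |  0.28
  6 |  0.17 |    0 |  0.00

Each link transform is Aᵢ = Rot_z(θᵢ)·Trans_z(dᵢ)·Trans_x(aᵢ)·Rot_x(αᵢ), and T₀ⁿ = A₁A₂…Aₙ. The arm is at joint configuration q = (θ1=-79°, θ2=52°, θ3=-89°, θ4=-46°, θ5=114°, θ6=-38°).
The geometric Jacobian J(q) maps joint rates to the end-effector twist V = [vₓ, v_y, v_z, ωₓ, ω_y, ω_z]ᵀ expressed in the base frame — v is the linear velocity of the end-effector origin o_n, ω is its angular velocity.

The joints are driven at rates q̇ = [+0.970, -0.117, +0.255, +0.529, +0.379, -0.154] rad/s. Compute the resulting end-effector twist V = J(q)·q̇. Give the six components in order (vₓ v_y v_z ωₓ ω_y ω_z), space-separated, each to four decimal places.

o_n = [1.1140, -1.1939, 0.4463]
J₁: ẑ×o_n = [1.1939, 1.1140, -0.0000], ω = ẑ
J2: z=[0.9816, 0.1908, 0.0000] o=[0.1049, -0.5399, 0.0000] → [0.0852, -0.4381, -0.8345, 0.9816, 0.1908, 0.0000]
J3: z=[0.9816, 0.1908, 0.0000] o=[0.2551, -0.8933, -0.4807] → [0.1769, -0.9100, -0.4590, 0.9816, 0.1908, 0.0000]
J4: z=[0.9816, 0.1908, 0.0000] o=[0.3649, -1.4577, -0.0474] → [0.0942, -0.4846, 0.1160, 0.9816, 0.1908, 0.0000]
J5: z=[-0.1894, 0.9743, 0.1219] o=[0.5492, -1.5150, 0.6970] → [-0.2834, 0.0214, -0.6111, -0.1894, 0.9743, 0.1219]
J6: z=[0.4205, -0.0317, 0.9067] o=[0.9753, -1.1218, 0.5132] → [0.0675, 0.1539, -0.0259, 0.4205, -0.0317, 0.9067]
V = J·q̇ = [1.1253, 0.6278, -0.1856, 0.5182, 0.5014, 0.8766]

1.1253 0.6278 -0.1856 0.5182 0.5014 0.8766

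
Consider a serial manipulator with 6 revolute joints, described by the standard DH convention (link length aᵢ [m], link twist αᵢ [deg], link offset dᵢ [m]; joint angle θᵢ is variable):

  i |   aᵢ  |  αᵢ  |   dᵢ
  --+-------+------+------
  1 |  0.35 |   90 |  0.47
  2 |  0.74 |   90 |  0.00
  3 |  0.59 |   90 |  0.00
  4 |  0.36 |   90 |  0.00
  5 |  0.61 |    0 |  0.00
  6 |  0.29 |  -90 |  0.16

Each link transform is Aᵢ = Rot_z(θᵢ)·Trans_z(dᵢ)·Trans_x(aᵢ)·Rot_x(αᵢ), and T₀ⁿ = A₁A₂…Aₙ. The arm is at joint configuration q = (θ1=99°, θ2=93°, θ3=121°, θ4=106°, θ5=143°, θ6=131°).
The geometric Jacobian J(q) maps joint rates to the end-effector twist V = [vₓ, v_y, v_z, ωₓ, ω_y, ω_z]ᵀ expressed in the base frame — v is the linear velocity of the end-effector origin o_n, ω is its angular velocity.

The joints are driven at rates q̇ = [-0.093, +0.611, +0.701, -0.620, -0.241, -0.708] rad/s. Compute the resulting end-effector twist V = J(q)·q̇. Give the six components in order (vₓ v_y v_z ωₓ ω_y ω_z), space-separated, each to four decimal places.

-0.0510 -0.5984 -0.4798 -0.5534 0.3599 -0.1315

o_n = [0.6520, 0.3766, 0.8748]
J₁: ẑ×o_n = [-0.3766, 0.6520, 0.0000], ω = ẑ
J2: z=[0.9877, 0.1564, 0.0000] o=[-0.0548, 0.3457, 0.4700] → [0.0633, -0.3998, -0.0800, 0.9877, 0.1564, 0.0000]
J3: z=[-0.1562, 0.9863, 0.0523] o=[-0.0487, 0.3074, 1.2090] → [-0.3332, -0.0155, -0.7019, -0.1562, 0.9863, 0.0523]
J4: z=[0.5157, 0.0363, 0.8560] o=[0.4483, 0.4023, 0.9055] → [0.0208, 0.1902, -0.0206, 0.5157, 0.0363, 0.8560]
J5: z=[0.7667, 0.4264, -0.4800] o=[0.3107, 0.7276, 0.9747] → [-0.2111, -0.0873, -0.4146, 0.7667, 0.4264, -0.4800]
J6: z=[0.7667, 0.4264, -0.4800] o=[0.6863, 0.3006, 1.1953] → [-0.1002, 0.2622, 0.0729, 0.7667, 0.4264, -0.4800]
V = J·q̇ = [-0.0510, -0.5984, -0.4798, -0.5534, 0.3599, -0.1315]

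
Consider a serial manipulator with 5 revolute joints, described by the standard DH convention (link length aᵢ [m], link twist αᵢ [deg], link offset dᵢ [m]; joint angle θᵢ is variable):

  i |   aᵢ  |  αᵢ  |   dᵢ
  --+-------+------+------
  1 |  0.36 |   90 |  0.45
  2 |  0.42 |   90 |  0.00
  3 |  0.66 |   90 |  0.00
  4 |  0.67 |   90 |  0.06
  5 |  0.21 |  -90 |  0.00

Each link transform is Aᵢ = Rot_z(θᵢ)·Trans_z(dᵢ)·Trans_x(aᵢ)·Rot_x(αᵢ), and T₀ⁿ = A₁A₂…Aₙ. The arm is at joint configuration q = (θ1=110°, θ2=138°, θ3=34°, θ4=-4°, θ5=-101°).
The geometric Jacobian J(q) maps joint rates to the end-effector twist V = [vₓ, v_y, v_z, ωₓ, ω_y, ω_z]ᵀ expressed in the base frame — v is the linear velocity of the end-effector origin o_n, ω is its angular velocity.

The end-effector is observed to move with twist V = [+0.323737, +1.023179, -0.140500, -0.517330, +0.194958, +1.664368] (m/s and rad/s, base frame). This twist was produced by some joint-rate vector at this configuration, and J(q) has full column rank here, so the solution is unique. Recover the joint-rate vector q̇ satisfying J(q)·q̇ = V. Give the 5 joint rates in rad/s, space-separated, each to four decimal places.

0.4960 0.2530 0.3910 0.8450 -0.7200

o_n = [1.0353, -0.3836, 1.3584]
J₁: ẑ×o_n = [0.3836, 1.0353, -0.0000], ω = ẑ
J2: z=[0.9397, 0.3420, 0.0000] o=[-0.1231, 0.3383, 0.4500] → [0.3107, -0.8536, -1.0746, 0.9397, 0.3420, 0.0000]
J3: z=[-0.2289, 0.6288, 0.7431] o=[-0.0164, 0.0450, 0.7310] → [0.7130, 0.9251, -0.5632, -0.2289, 0.6288, 0.7431]
J4: z=[-0.6369, -0.6740, 0.3742] o=[0.4695, -0.2109, 1.0972] → [-0.1115, 0.3781, 0.4914, -0.6369, -0.6740, 0.3742]
J5: z=[0.1769, -0.6002, -0.7800] o=[0.9340, -0.5398, 1.4556] → [0.1802, -0.0618, 0.0884, 0.1769, -0.6002, -0.7800]
q̇ = J⁺·V = [0.4960, 0.2530, 0.3910, 0.8450, -0.7200]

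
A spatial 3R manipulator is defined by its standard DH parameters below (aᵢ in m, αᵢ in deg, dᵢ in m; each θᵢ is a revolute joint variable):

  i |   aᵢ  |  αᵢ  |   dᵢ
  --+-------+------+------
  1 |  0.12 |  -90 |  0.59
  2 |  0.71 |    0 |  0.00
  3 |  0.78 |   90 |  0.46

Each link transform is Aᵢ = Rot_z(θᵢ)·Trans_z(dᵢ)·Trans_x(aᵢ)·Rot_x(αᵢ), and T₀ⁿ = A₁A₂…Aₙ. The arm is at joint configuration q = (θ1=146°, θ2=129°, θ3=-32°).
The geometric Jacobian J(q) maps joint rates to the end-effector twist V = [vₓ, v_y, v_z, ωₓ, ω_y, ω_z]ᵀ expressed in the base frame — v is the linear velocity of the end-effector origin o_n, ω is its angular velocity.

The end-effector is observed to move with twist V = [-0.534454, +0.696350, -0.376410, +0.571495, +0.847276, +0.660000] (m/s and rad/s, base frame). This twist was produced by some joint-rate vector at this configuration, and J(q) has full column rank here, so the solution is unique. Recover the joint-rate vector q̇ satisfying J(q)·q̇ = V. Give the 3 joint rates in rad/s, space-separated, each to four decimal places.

0.6600 -0.6250 -0.3970

o_n = [0.0925, -0.6173, -0.7360]
J₁: ẑ×o_n = [0.6173, 0.0925, -0.0000], ω = ẑ
J2: z=[-0.5592, -0.8290, 0.0000] o=[-0.0995, 0.0671, 0.5900] → [1.0993, -0.7415, 0.5419, -0.5592, -0.8290, 0.0000]
J3: z=[-0.5592, -0.8290, 0.0000] o=[0.2709, -0.1828, 0.0382] → [0.6418, -0.4329, 0.0951, -0.5592, -0.8290, 0.0000]
q̇ = J⁺·V = [0.6600, -0.6250, -0.3970]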